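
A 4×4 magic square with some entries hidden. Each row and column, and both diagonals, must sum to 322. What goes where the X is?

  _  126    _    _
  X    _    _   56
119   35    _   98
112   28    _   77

49

Row 3: 119 + 35 + 98 + ? = 322, so (3,3) = 70.
From row 4, 322 − (112 + 28 + 77) gives (4,3) = 105.
Using column 2: 126 + 35 + 28 + ? → (2,2) = 322 − 189 = 133.
Column 4 needs 322; the known cells sum to 231, so (1,4) = 91.
Main diagonal must total 322; the given cells sum to 280, so (1,1) = 42.
Anti-diagonal: 91 + 35 + 112 + ? = 322, so (2,3) = 84.
From row 1, 322 − (42 + 126 + 91) gives (1,3) = 63.
Row 2 must total 322; the given cells sum to 273, so (2,1) = 49.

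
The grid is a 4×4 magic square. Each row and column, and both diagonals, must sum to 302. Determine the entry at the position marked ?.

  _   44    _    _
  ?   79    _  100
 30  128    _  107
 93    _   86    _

From row 3, 302 − (30 + 128 + 107) gives (3,3) = 37.
Column 2 must total 302; the given cells sum to 251, so (4,2) = 51.
From row 4, 302 − (93 + 51 + 86) gives (4,4) = 72.
Column 4 must total 302; the given cells sum to 279, so (1,4) = 23.
Using main diagonal: 79 + 37 + 72 + ? → (1,1) = 302 − 188 = 114.
Anti-diagonal: 23 + 128 + 93 + ? = 302, so (2,3) = 58.
Row 1: 114 + 44 + 23 + ? = 302, so (1,3) = 121.
Row 2 needs 302; the known cells sum to 237, so (2,1) = 65.

65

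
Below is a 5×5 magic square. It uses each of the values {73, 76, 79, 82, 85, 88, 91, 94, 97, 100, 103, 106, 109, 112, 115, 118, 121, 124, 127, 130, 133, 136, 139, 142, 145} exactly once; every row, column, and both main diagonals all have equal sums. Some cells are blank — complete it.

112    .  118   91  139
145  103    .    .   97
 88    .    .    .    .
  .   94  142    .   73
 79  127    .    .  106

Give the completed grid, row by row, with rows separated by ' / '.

112 85 118 91 139 / 145 103 76 124 97 / 88 136 109 82 130 / 121 94 142 115 73 / 79 127 100 133 106

The 25 entries sum to 2725, so each line sums to 2725/5 = 545.
Using row 1: 112 + 118 + 91 + 139 + ? → (1,2) = 545 − 460 = 85.
Column 1 needs 545; the known cells sum to 424, so (4,1) = 121.
Column 2: 85 + 103 + 94 + 127 + ? = 545, so (3,2) = 136.
The remaining cell in column 5 is (3,5) = 545 − 415 = 130.
The remaining cell in row 4 is (4,4) = 545 − 430 = 115.
The remaining cell in main diagonal is (3,3) = 545 − 436 = 109.
Anti-diagonal must total 545; the given cells sum to 421, so (2,4) = 124.
Row 2 needs 545; the known cells sum to 469, so (2,3) = 76.
The remaining cell in row 3 is (3,4) = 545 − 463 = 82.
Column 3 must total 545; the given cells sum to 445, so (5,3) = 100.
From column 4, 545 − (91 + 124 + 82 + 115) gives (5,4) = 133.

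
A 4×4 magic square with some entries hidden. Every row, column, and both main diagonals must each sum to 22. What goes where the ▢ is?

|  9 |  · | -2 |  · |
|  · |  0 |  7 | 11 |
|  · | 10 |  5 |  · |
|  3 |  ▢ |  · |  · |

-1

From row 2, 22 − (0 + 7 + 11) gives (2,1) = 4.
Column 1: 9 + 4 + 3 + ? = 22, so (3,1) = 6.
From column 3, 22 − (-2 + 7 + 5) gives (4,3) = 12.
Main diagonal must total 22; the given cells sum to 14, so (4,4) = 8.
Anti-diagonal: 7 + 10 + 3 + ? = 22, so (1,4) = 2.
Using row 1: 9 + (-2) + 2 + ? → (1,2) = 22 − 9 = 13.
Row 3: 6 + 10 + 5 + ? = 22, so (3,4) = 1.
Row 4: 3 + 12 + 8 + ? = 22, so (4,2) = -1.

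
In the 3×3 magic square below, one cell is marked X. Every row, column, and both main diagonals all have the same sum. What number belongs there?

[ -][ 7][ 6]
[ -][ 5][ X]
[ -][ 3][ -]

1

Column 2 is complete and sums to 15; that is the magic constant.
Row 1: 7 + 6 + ? = 15, so (1,1) = 2.
Main diagonal must total 15; the given cells sum to 7, so (3,3) = 8.
Anti-diagonal needs 15; the known cells sum to 11, so (3,1) = 4.
From column 1, 15 − (2 + 4) gives (2,1) = 9.
From column 3, 15 − (6 + 8) gives (2,3) = 1.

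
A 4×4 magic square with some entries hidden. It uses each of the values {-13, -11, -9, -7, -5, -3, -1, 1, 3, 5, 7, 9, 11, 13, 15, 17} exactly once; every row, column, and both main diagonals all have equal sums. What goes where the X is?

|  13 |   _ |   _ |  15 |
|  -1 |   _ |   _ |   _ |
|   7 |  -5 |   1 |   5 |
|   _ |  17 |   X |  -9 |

11

The 16 entries sum to 32, so each line sums to 32/4 = 8.
The remaining cell in column 1 is (4,1) = 8 − 19 = -11.
From column 4, 8 − (15 + 5 + (-9)) gives (2,4) = -3.
Using main diagonal: 13 + 1 + (-9) + ? → (2,2) = 8 − 5 = 3.
From anti-diagonal, 8 − (15 + (-5) + (-11)) gives (2,3) = 9.
Row 4: -11 + 17 + (-9) + ? = 8, so (4,3) = 11.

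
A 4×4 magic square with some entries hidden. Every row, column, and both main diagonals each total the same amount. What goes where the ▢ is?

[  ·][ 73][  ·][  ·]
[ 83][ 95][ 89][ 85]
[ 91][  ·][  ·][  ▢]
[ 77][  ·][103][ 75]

93

Row 2 is complete and sums to 352; that is the magic constant.
Row 4 needs 352; the known cells sum to 255, so (4,2) = 97.
The remaining cell in column 1 is (1,1) = 352 − 251 = 101.
The remaining cell in column 2 is (3,2) = 352 − 265 = 87.
From main diagonal, 352 − (101 + 95 + 75) gives (3,3) = 81.
Anti-diagonal: 89 + 87 + 77 + ? = 352, so (1,4) = 99.
The remaining cell in row 1 is (1,3) = 352 − 273 = 79.
Row 3 needs 352; the known cells sum to 259, so (3,4) = 93.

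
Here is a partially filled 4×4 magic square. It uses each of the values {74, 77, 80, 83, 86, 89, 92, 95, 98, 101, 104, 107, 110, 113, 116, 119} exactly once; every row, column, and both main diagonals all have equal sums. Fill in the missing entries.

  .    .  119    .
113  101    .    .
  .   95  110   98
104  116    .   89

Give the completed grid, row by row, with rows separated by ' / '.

86 74 119 107 / 113 101 80 92 / 83 95 110 98 / 104 116 77 89

The 16 entries sum to 1544, so each line sums to 1544/4 = 386.
Row 3 needs 386; the known cells sum to 303, so (3,1) = 83.
From row 4, 386 − (104 + 116 + 89) gives (4,3) = 77.
From column 1, 386 − (113 + 83 + 104) gives (1,1) = 86.
Using column 2: 101 + 95 + 116 + ? → (1,2) = 386 − 312 = 74.
Using column 3: 119 + 110 + 77 + ? → (2,3) = 386 − 306 = 80.
Anti-diagonal needs 386; the known cells sum to 279, so (1,4) = 107.
Row 2: 113 + 101 + 80 + ? = 386, so (2,4) = 92.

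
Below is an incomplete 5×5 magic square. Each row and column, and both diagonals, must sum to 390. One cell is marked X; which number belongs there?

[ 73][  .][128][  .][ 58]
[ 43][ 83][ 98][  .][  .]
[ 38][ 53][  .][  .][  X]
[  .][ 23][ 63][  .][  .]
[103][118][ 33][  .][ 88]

123

Using row 5: 103 + 118 + 33 + 88 + ? → (5,4) = 390 − 342 = 48.
Column 1 must total 390; the given cells sum to 257, so (4,1) = 133.
Column 2 needs 390; the known cells sum to 277, so (1,2) = 113.
Using column 3: 128 + 98 + 63 + 33 + ? → (3,3) = 390 − 322 = 68.
Main diagonal: 73 + 83 + 68 + 88 + ? = 390, so (4,4) = 78.
The remaining cell in anti-diagonal is (2,4) = 390 − 252 = 138.
The remaining cell in row 1 is (1,4) = 390 − 372 = 18.
Row 2: 43 + 83 + 98 + 138 + ? = 390, so (2,5) = 28.
Row 4 needs 390; the known cells sum to 297, so (4,5) = 93.
Column 4: 18 + 138 + 78 + 48 + ? = 390, so (3,4) = 108.
Column 5 needs 390; the known cells sum to 267, so (3,5) = 123.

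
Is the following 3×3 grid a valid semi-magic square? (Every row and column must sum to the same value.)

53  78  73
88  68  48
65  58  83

No — row 3 sums to 206 but row 1 sums to 204.

Row 1: 53 + 78 + 73 = 204.
Row 2: 88 + 68 + 48 = 204.
Row 3: 65 + 58 + 83 = 206.
Column 1: 53 + 88 + 65 = 206.
Column 2: 78 + 68 + 58 = 204.
Column 3: 73 + 48 + 83 = 204.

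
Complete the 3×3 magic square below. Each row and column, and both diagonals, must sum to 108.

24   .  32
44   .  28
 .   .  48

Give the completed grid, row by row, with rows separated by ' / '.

24 52 32 / 44 36 28 / 40 20 48

Row 1: 24 + 32 + ? = 108, so (1,2) = 52.
Row 2 needs 108; the known cells sum to 72, so (2,2) = 36.
The remaining cell in column 1 is (3,1) = 108 − 68 = 40.
Using column 2: 52 + 36 + ? → (3,2) = 108 − 88 = 20.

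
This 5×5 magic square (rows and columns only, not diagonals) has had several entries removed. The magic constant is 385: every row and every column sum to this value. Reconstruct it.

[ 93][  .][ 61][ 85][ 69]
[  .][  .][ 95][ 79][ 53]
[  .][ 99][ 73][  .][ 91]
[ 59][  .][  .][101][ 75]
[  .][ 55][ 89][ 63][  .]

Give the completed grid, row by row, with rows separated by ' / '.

93 77 61 85 69 / 87 71 95 79 53 / 65 99 73 57 91 / 59 83 67 101 75 / 81 55 89 63 97

Row 1 needs 385; the known cells sum to 308, so (1,2) = 77.
Column 3: 61 + 95 + 73 + 89 + ? = 385, so (4,3) = 67.
Using column 4: 85 + 79 + 101 + 63 + ? → (3,4) = 385 − 328 = 57.
Column 5 needs 385; the known cells sum to 288, so (5,5) = 97.
Row 3 must total 385; the given cells sum to 320, so (3,1) = 65.
From row 4, 385 − (59 + 67 + 101 + 75) gives (4,2) = 83.
From row 5, 385 − (55 + 89 + 63 + 97) gives (5,1) = 81.
From column 1, 385 − (93 + 65 + 59 + 81) gives (2,1) = 87.
Column 2 must total 385; the given cells sum to 314, so (2,2) = 71.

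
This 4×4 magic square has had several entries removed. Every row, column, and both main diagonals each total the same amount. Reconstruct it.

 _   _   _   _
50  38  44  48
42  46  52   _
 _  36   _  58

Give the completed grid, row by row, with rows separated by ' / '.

Row 2 is already complete: 50 + 38 + 44 + 48 = 180, so that is the magic constant.
Row 3: 42 + 46 + 52 + ? = 180, so (3,4) = 40.
Column 2 must total 180; the given cells sum to 120, so (1,2) = 60.
The remaining cell in column 4 is (1,4) = 180 − 146 = 34.
From main diagonal, 180 − (38 + 52 + 58) gives (1,1) = 32.
From anti-diagonal, 180 − (34 + 44 + 46) gives (4,1) = 56.
Row 1 must total 180; the given cells sum to 126, so (1,3) = 54.
From row 4, 180 − (56 + 36 + 58) gives (4,3) = 30.

32 60 54 34 / 50 38 44 48 / 42 46 52 40 / 56 36 30 58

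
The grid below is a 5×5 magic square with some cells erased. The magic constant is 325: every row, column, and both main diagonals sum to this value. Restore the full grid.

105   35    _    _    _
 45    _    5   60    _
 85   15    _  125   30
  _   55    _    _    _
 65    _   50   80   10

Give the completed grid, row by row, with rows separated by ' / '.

105 35 90 20 75 / 45 100 5 60 115 / 85 15 70 125 30 / 25 55 110 40 95 / 65 120 50 80 10

Using row 3: 85 + 15 + 125 + 30 + ? → (3,3) = 325 − 255 = 70.
Row 5 must total 325; the given cells sum to 205, so (5,2) = 120.
Using column 1: 105 + 45 + 85 + 65 + ? → (4,1) = 325 − 300 = 25.
Using column 2: 35 + 15 + 55 + 120 + ? → (2,2) = 325 − 225 = 100.
From main diagonal, 325 − (105 + 100 + 70 + 10) gives (4,4) = 40.
From anti-diagonal, 325 − (60 + 70 + 55 + 65) gives (1,5) = 75.
Row 2 must total 325; the given cells sum to 210, so (2,5) = 115.
The remaining cell in column 4 is (1,4) = 325 − 305 = 20.
Column 5 needs 325; the known cells sum to 230, so (4,5) = 95.
Row 1: 105 + 35 + 20 + 75 + ? = 325, so (1,3) = 90.
Using row 4: 25 + 55 + 40 + 95 + ? → (4,3) = 325 − 215 = 110.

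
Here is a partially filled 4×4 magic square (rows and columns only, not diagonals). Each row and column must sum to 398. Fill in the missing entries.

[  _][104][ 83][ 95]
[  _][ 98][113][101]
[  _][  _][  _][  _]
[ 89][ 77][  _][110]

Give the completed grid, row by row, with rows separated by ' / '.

Row 1: 104 + 83 + 95 + ? = 398, so (1,1) = 116.
Row 2 needs 398; the known cells sum to 312, so (2,1) = 86.
Using row 4: 89 + 77 + 110 + ? → (4,3) = 398 − 276 = 122.
From column 1, 398 − (116 + 86 + 89) gives (3,1) = 107.
The remaining cell in column 2 is (3,2) = 398 − 279 = 119.
Column 3 must total 398; the given cells sum to 318, so (3,3) = 80.
Column 4 needs 398; the known cells sum to 306, so (3,4) = 92.

116 104 83 95 / 86 98 113 101 / 107 119 80 92 / 89 77 122 110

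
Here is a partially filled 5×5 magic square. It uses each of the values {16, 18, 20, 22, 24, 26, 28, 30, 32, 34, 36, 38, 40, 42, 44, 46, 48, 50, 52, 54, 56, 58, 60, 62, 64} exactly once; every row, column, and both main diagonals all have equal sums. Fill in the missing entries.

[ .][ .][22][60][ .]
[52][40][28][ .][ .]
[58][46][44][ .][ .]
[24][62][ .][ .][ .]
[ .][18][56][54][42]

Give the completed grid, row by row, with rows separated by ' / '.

36 34 22 60 48 / 52 40 28 16 64 / 58 46 44 32 20 / 24 62 50 38 26 / 30 18 56 54 42

The 25 entries sum to 1000, so each line sums to 1000/5 = 200.
Row 5 must total 200; the given cells sum to 170, so (5,1) = 30.
Column 1 needs 200; the known cells sum to 164, so (1,1) = 36.
From column 2, 200 − (40 + 46 + 62 + 18) gives (1,2) = 34.
Column 3 must total 200; the given cells sum to 150, so (4,3) = 50.
Using main diagonal: 36 + 40 + 44 + 42 + ? → (4,4) = 200 − 162 = 38.
Row 1 must total 200; the given cells sum to 152, so (1,5) = 48.
Row 4: 24 + 62 + 50 + 38 + ? = 200, so (4,5) = 26.
From anti-diagonal, 200 − (48 + 44 + 62 + 30) gives (2,4) = 16.
Using row 2: 52 + 40 + 28 + 16 + ? → (2,5) = 200 − 136 = 64.
The remaining cell in column 4 is (3,4) = 200 − 168 = 32.
Using column 5: 48 + 64 + 26 + 42 + ? → (3,5) = 200 − 180 = 20.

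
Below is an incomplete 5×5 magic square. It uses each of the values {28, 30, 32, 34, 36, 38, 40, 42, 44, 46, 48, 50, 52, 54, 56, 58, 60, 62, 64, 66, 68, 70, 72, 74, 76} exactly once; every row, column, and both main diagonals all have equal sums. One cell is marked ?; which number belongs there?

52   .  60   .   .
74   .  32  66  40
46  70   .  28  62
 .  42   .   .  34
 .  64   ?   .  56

38

The 25 entries sum to 1300, so each line sums to 1300/5 = 260.
Row 2: 74 + 32 + 66 + 40 + ? = 260, so (2,2) = 48.
From row 3, 260 − (46 + 70 + 28 + 62) gives (3,3) = 54.
Using column 2: 48 + 70 + 42 + 64 + ? → (1,2) = 260 − 224 = 36.
Column 5 must total 260; the given cells sum to 192, so (1,5) = 68.
Main diagonal must total 260; the given cells sum to 210, so (4,4) = 50.
The remaining cell in anti-diagonal is (5,1) = 260 − 230 = 30.
Row 1 needs 260; the known cells sum to 216, so (1,4) = 44.
Using column 1: 52 + 74 + 46 + 30 + ? → (4,1) = 260 − 202 = 58.
From column 4, 260 − (44 + 66 + 28 + 50) gives (5,4) = 72.
Row 4: 58 + 42 + 50 + 34 + ? = 260, so (4,3) = 76.
Row 5 must total 260; the given cells sum to 222, so (5,3) = 38.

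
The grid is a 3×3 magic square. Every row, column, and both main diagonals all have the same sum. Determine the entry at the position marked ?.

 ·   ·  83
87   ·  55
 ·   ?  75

Column 3 is complete and sums to 213; that is the magic constant.
The remaining cell in row 2 is (2,2) = 213 − 142 = 71.
Main diagonal: 71 + 75 + ? = 213, so (1,1) = 67.
The remaining cell in anti-diagonal is (3,1) = 213 − 154 = 59.
Row 1 must total 213; the given cells sum to 150, so (1,2) = 63.
Row 3 needs 213; the known cells sum to 134, so (3,2) = 79.

79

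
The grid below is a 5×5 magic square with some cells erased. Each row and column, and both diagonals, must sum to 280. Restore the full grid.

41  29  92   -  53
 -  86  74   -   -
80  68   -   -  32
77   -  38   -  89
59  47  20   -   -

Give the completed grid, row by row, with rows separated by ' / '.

41 29 92 65 53 / 23 86 74 62 35 / 80 68 56 44 32 / 77 50 38 26 89 / 59 47 20 83 71

Row 1: 41 + 29 + 92 + 53 + ? = 280, so (1,4) = 65.
Column 1 needs 280; the known cells sum to 257, so (2,1) = 23.
Column 2 needs 280; the known cells sum to 230, so (4,2) = 50.
Column 3: 92 + 74 + 38 + 20 + ? = 280, so (3,3) = 56.
Anti-diagonal must total 280; the given cells sum to 218, so (2,4) = 62.
Row 2 must total 280; the given cells sum to 245, so (2,5) = 35.
Row 3: 80 + 68 + 56 + 32 + ? = 280, so (3,4) = 44.
Row 4 must total 280; the given cells sum to 254, so (4,4) = 26.
From column 4, 280 − (65 + 62 + 44 + 26) gives (5,4) = 83.
Using column 5: 53 + 35 + 32 + 89 + ? → (5,5) = 280 − 209 = 71.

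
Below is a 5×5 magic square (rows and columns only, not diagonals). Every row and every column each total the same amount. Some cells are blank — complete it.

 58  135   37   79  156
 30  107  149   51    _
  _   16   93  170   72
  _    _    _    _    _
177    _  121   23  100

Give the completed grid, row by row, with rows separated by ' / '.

Row 1 is already complete: 58 + 135 + 37 + 79 + 156 = 465, so that is the magic constant.
Using row 2: 30 + 107 + 149 + 51 + ? → (2,5) = 465 − 337 = 128.
The remaining cell in row 3 is (3,1) = 465 − 351 = 114.
Using row 5: 177 + 121 + 23 + 100 + ? → (5,2) = 465 − 421 = 44.
From column 1, 465 − (58 + 30 + 114 + 177) gives (4,1) = 86.
From column 2, 465 − (135 + 107 + 16 + 44) gives (4,2) = 163.
Column 3: 37 + 149 + 93 + 121 + ? = 465, so (4,3) = 65.
Using column 4: 79 + 51 + 170 + 23 + ? → (4,4) = 465 − 323 = 142.
From column 5, 465 − (156 + 128 + 72 + 100) gives (4,5) = 9.

58 135 37 79 156 / 30 107 149 51 128 / 114 16 93 170 72 / 86 163 65 142 9 / 177 44 121 23 100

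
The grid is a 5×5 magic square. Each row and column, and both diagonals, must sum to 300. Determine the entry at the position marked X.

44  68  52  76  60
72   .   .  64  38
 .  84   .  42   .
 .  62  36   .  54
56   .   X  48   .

74

Column 4 must total 300; the given cells sum to 230, so (4,4) = 70.
Anti-diagonal must total 300; the given cells sum to 242, so (3,3) = 58.
Row 4 needs 300; the known cells sum to 222, so (4,1) = 78.
Column 1: 44 + 72 + 78 + 56 + ? = 300, so (3,1) = 50.
The remaining cell in row 3 is (3,5) = 300 − 234 = 66.
From column 5, 300 − (60 + 38 + 66 + 54) gives (5,5) = 82.
Main diagonal: 44 + 58 + 70 + 82 + ? = 300, so (2,2) = 46.
Row 2: 72 + 46 + 64 + 38 + ? = 300, so (2,3) = 80.
Column 2 needs 300; the known cells sum to 260, so (5,2) = 40.
The remaining cell in column 3 is (5,3) = 300 − 226 = 74.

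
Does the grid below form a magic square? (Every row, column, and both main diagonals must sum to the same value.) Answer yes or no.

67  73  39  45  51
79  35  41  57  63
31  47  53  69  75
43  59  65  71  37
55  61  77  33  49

Row 1: 67 + 73 + 39 + 45 + 51 = 275.
Row 2: 79 + 35 + 41 + 57 + 63 = 275.
Row 3: 31 + 47 + 53 + 69 + 75 = 275.
Row 4: 43 + 59 + 65 + 71 + 37 = 275.
Row 5: 55 + 61 + 77 + 33 + 49 = 275.
Column 1: 67 + 79 + 31 + 43 + 55 = 275.
Column 2: 73 + 35 + 47 + 59 + 61 = 275.
Column 3: 39 + 41 + 53 + 65 + 77 = 275.
Column 4: 45 + 57 + 69 + 71 + 33 = 275.
Column 5: 51 + 63 + 75 + 37 + 49 = 275.
Main diagonal: 67 + 35 + 53 + 71 + 49 = 275.
Anti-diagonal: 51 + 57 + 53 + 59 + 55 = 275.
All lines sum to 275.

Yes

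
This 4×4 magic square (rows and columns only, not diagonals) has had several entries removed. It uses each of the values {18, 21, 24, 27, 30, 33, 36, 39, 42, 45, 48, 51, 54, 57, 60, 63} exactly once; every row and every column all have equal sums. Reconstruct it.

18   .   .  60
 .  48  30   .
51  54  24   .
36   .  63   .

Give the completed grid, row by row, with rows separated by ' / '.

The 16 entries sum to 648, so each line sums to 648/4 = 162.
Using row 3: 51 + 54 + 24 + ? → (3,4) = 162 − 129 = 33.
Column 1 must total 162; the given cells sum to 105, so (2,1) = 57.
From column 3, 162 − (30 + 24 + 63) gives (1,3) = 45.
The remaining cell in row 1 is (1,2) = 162 − 123 = 39.
Row 2 must total 162; the given cells sum to 135, so (2,4) = 27.
Column 2: 39 + 48 + 54 + ? = 162, so (4,2) = 21.
Column 4: 60 + 27 + 33 + ? = 162, so (4,4) = 42.

18 39 45 60 / 57 48 30 27 / 51 54 24 33 / 36 21 63 42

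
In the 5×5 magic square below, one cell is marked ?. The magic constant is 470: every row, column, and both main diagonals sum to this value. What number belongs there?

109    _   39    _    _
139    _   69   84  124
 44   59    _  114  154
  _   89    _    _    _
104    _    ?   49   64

Row 2: 139 + 69 + 84 + 124 + ? = 470, so (2,2) = 54.
From row 3, 470 − (44 + 59 + 114 + 154) gives (3,3) = 99.
Column 1 must total 470; the given cells sum to 396, so (4,1) = 74.
The remaining cell in main diagonal is (4,4) = 470 − 326 = 144.
Anti-diagonal must total 470; the given cells sum to 376, so (1,5) = 94.
From column 4, 470 − (84 + 114 + 144 + 49) gives (1,4) = 79.
Column 5: 94 + 124 + 154 + 64 + ? = 470, so (4,5) = 34.
Using row 1: 109 + 39 + 79 + 94 + ? → (1,2) = 470 − 321 = 149.
From row 4, 470 − (74 + 89 + 144 + 34) gives (4,3) = 129.
Column 2: 149 + 54 + 59 + 89 + ? = 470, so (5,2) = 119.
The remaining cell in column 3 is (5,3) = 470 − 336 = 134.

134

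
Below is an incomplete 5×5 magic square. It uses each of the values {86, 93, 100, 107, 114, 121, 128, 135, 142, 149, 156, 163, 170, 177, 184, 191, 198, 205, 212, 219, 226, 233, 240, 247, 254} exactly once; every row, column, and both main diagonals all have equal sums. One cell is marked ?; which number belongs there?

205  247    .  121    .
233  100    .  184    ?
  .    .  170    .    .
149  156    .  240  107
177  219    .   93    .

The 25 entries sum to 4250, so each line sums to 4250/5 = 850.
Row 4 needs 850; the known cells sum to 652, so (4,3) = 198.
Column 1 must total 850; the given cells sum to 764, so (3,1) = 86.
Column 2: 247 + 100 + 156 + 219 + ? = 850, so (3,2) = 128.
Column 4 must total 850; the given cells sum to 638, so (3,4) = 212.
The remaining cell in main diagonal is (5,5) = 850 − 715 = 135.
Anti-diagonal: 184 + 170 + 156 + 177 + ? = 850, so (1,5) = 163.
Row 1: 205 + 247 + 121 + 163 + ? = 850, so (1,3) = 114.
Using row 3: 86 + 128 + 170 + 212 + ? → (3,5) = 850 − 596 = 254.
Row 5: 177 + 219 + 93 + 135 + ? = 850, so (5,3) = 226.
Column 3: 114 + 170 + 198 + 226 + ? = 850, so (2,3) = 142.
Column 5 must total 850; the given cells sum to 659, so (2,5) = 191.

191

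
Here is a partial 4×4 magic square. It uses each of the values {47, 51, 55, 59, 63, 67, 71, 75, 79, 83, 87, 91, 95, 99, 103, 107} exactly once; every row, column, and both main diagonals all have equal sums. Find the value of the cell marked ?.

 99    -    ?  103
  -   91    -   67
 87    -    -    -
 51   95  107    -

59

The 16 entries sum to 1232, so each line sums to 1232/4 = 308.
Row 4: 51 + 95 + 107 + ? = 308, so (4,4) = 55.
The remaining cell in column 1 is (2,1) = 308 − 237 = 71.
Column 4 needs 308; the known cells sum to 225, so (3,4) = 83.
From main diagonal, 308 − (99 + 91 + 55) gives (3,3) = 63.
Row 2: 71 + 91 + 67 + ? = 308, so (2,3) = 79.
Using row 3: 87 + 63 + 83 + ? → (3,2) = 308 − 233 = 75.
Column 2: 91 + 75 + 95 + ? = 308, so (1,2) = 47.
Column 3 must total 308; the given cells sum to 249, so (1,3) = 59.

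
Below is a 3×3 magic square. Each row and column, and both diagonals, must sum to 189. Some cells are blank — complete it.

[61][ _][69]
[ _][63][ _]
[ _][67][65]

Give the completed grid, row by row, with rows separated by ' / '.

Row 1 must total 189; the given cells sum to 130, so (1,2) = 59.
Row 3: 67 + 65 + ? = 189, so (3,1) = 57.
Column 1 must total 189; the given cells sum to 118, so (2,1) = 71.
Column 3 must total 189; the given cells sum to 134, so (2,3) = 55.

61 59 69 / 71 63 55 / 57 67 65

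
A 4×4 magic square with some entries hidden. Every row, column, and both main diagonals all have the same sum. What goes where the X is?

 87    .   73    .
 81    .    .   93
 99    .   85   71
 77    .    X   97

Column 1 is complete and sums to 344; that is the magic constant.
From row 3, 344 − (99 + 85 + 71) gives (3,2) = 89.
Column 4 must total 344; the given cells sum to 261, so (1,4) = 83.
Main diagonal must total 344; the given cells sum to 269, so (2,2) = 75.
Using anti-diagonal: 83 + 89 + 77 + ? → (2,3) = 344 − 249 = 95.
Row 1 must total 344; the given cells sum to 243, so (1,2) = 101.
Column 2 needs 344; the known cells sum to 265, so (4,2) = 79.
Column 3: 73 + 95 + 85 + ? = 344, so (4,3) = 91.

91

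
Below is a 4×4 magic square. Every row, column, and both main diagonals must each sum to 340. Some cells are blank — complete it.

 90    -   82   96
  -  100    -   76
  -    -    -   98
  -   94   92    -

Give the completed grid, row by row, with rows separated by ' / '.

90 72 82 96 / 78 100 86 76 / 88 74 80 98 / 84 94 92 70

The remaining cell in row 1 is (1,2) = 340 − 268 = 72.
Column 2: 72 + 100 + 94 + ? = 340, so (3,2) = 74.
From column 4, 340 − (96 + 76 + 98) gives (4,4) = 70.
Main diagonal needs 340; the known cells sum to 260, so (3,3) = 80.
Row 3 needs 340; the known cells sum to 252, so (3,1) = 88.
From row 4, 340 − (94 + 92 + 70) gives (4,1) = 84.
Using column 1: 90 + 88 + 84 + ? → (2,1) = 340 − 262 = 78.
Column 3 needs 340; the known cells sum to 254, so (2,3) = 86.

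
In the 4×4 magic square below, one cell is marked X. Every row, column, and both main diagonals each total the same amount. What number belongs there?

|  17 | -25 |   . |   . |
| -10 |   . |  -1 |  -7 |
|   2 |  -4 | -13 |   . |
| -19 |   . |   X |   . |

Column 1 is complete and sums to -10; that is the magic constant.
Row 2 must total -10; the given cells sum to -18, so (2,2) = 8.
Row 3 must total -10; the given cells sum to -15, so (3,4) = 5.
Column 2 must total -10; the given cells sum to -21, so (4,2) = 11.
The remaining cell in main diagonal is (4,4) = -10 − 12 = -22.
Using anti-diagonal: -1 + (-4) + (-19) + ? → (1,4) = -10 − (-24) = 14.
Row 1 needs -10; the known cells sum to 6, so (1,3) = -16.
Row 4: -19 + 11 + (-22) + ? = -10, so (4,3) = 20.

20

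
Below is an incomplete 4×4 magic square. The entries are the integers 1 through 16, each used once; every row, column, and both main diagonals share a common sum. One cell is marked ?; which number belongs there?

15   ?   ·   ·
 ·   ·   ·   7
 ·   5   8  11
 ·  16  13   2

4

The entries are 1 through 16, which sum to 136, so each line sums to 136/4 = 34.
Row 3: 5 + 8 + 11 + ? = 34, so (3,1) = 10.
The remaining cell in row 4 is (4,1) = 34 − 31 = 3.
Column 1: 15 + 10 + 3 + ? = 34, so (2,1) = 6.
From column 4, 34 − (7 + 11 + 2) gives (1,4) = 14.
Main diagonal must total 34; the given cells sum to 25, so (2,2) = 9.
Anti-diagonal must total 34; the given cells sum to 22, so (2,3) = 12.
Column 2 must total 34; the given cells sum to 30, so (1,2) = 4.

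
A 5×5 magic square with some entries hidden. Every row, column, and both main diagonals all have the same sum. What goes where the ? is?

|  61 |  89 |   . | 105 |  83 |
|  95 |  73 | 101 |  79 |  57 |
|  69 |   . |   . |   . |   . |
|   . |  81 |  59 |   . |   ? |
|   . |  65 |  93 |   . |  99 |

75

Row 2 is complete and sums to 405; that is the magic constant.
From row 1, 405 − (61 + 89 + 105 + 83) gives (1,3) = 67.
Column 2: 89 + 73 + 81 + 65 + ? = 405, so (3,2) = 97.
Column 3 needs 405; the known cells sum to 320, so (3,3) = 85.
Main diagonal needs 405; the known cells sum to 318, so (4,4) = 87.
The remaining cell in anti-diagonal is (5,1) = 405 − 328 = 77.
Using row 5: 77 + 65 + 93 + 99 + ? → (5,4) = 405 − 334 = 71.
Column 1 needs 405; the known cells sum to 302, so (4,1) = 103.
Column 4 needs 405; the known cells sum to 342, so (3,4) = 63.
Row 3 needs 405; the known cells sum to 314, so (3,5) = 91.
From row 4, 405 − (103 + 81 + 59 + 87) gives (4,5) = 75.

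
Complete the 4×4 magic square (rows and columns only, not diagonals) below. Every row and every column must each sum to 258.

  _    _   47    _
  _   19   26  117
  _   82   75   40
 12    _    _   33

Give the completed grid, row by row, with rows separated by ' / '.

From row 2, 258 − (19 + 26 + 117) gives (2,1) = 96.
Row 3 needs 258; the known cells sum to 197, so (3,1) = 61.
Column 1 needs 258; the known cells sum to 169, so (1,1) = 89.
Column 3: 47 + 26 + 75 + ? = 258, so (4,3) = 110.
Using column 4: 117 + 40 + 33 + ? → (1,4) = 258 − 190 = 68.
Row 1 needs 258; the known cells sum to 204, so (1,2) = 54.
Row 4 must total 258; the given cells sum to 155, so (4,2) = 103.

89 54 47 68 / 96 19 26 117 / 61 82 75 40 / 12 103 110 33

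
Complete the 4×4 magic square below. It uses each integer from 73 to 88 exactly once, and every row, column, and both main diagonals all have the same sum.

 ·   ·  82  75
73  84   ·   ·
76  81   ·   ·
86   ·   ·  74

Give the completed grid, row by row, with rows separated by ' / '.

87 78 82 75 / 73 84 80 85 / 76 81 77 88 / 86 79 83 74

The entries are 73 through 88, which sum to 1288, so each line sums to 1288/4 = 322.
Using column 1: 73 + 76 + 86 + ? → (1,1) = 322 − 235 = 87.
The remaining cell in main diagonal is (3,3) = 322 − 245 = 77.
Anti-diagonal must total 322; the given cells sum to 242, so (2,3) = 80.
Row 1 needs 322; the known cells sum to 244, so (1,2) = 78.
Using row 2: 73 + 84 + 80 + ? → (2,4) = 322 − 237 = 85.
Row 3: 76 + 81 + 77 + ? = 322, so (3,4) = 88.
Column 2 must total 322; the given cells sum to 243, so (4,2) = 79.
Using column 3: 82 + 80 + 77 + ? → (4,3) = 322 − 239 = 83.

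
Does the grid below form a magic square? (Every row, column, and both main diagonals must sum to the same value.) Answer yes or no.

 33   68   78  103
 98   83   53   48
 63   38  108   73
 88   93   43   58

Yes

Row 1: 33 + 68 + 78 + 103 = 282.
Row 2: 98 + 83 + 53 + 48 = 282.
Row 3: 63 + 38 + 108 + 73 = 282.
Row 4: 88 + 93 + 43 + 58 = 282.
Column 1: 33 + 98 + 63 + 88 = 282.
Column 2: 68 + 83 + 38 + 93 = 282.
Column 3: 78 + 53 + 108 + 43 = 282.
Column 4: 103 + 48 + 73 + 58 = 282.
Main diagonal: 33 + 83 + 108 + 58 = 282.
Anti-diagonal: 103 + 53 + 38 + 88 = 282.
All lines sum to 282.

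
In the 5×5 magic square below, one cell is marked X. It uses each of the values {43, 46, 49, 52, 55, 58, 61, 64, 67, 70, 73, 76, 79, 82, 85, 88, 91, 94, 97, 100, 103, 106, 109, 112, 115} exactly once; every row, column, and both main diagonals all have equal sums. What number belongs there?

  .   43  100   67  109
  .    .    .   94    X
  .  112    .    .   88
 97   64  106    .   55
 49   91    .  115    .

The 25 entries sum to 1975, so each line sums to 1975/5 = 395.
The remaining cell in row 1 is (1,1) = 395 − 319 = 76.
Row 4 needs 395; the known cells sum to 322, so (4,4) = 73.
Column 2: 43 + 112 + 64 + 91 + ? = 395, so (2,2) = 85.
Column 4 needs 395; the known cells sum to 349, so (3,4) = 46.
Anti-diagonal: 109 + 94 + 64 + 49 + ? = 395, so (3,3) = 79.
From row 3, 395 − (112 + 79 + 46 + 88) gives (3,1) = 70.
From column 1, 395 − (76 + 70 + 97 + 49) gives (2,1) = 103.
From main diagonal, 395 − (76 + 85 + 79 + 73) gives (5,5) = 82.
Row 5: 49 + 91 + 115 + 82 + ? = 395, so (5,3) = 58.
Column 3 must total 395; the given cells sum to 343, so (2,3) = 52.
From column 5, 395 − (109 + 88 + 55 + 82) gives (2,5) = 61.

61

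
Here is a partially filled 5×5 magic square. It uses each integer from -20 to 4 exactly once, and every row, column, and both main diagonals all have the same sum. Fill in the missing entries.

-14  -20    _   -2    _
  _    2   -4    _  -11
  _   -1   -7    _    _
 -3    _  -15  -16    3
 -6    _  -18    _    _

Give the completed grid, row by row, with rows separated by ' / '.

The entries are -20 through 4, which sum to -200, so each line sums to -200/5 = -40.
From row 4, -40 − (-3 + (-15) + (-16) + 3) gives (4,2) = -9.
Using column 2: -20 + 2 + (-1) + (-9) + ? → (5,2) = -40 − (-28) = -12.
From column 3, -40 − (-4 + (-7) + (-15) + (-18)) gives (1,3) = 4.
Main diagonal: -14 + 2 + (-7) + (-16) + ? = -40, so (5,5) = -5.
The remaining cell in row 1 is (1,5) = -40 − (-32) = -8.
Row 5 needs -40; the known cells sum to -41, so (5,4) = 1.
Column 5 needs -40; the known cells sum to -21, so (3,5) = -19.
From anti-diagonal, -40 − (-8 + (-7) + (-9) + (-6)) gives (2,4) = -10.
The remaining cell in row 2 is (2,1) = -40 − (-23) = -17.
The remaining cell in column 1 is (3,1) = -40 − (-40) = 0.
Column 4: -2 + (-10) + (-16) + 1 + ? = -40, so (3,4) = -13.

-14 -20 4 -2 -8 / -17 2 -4 -10 -11 / 0 -1 -7 -13 -19 / -3 -9 -15 -16 3 / -6 -12 -18 1 -5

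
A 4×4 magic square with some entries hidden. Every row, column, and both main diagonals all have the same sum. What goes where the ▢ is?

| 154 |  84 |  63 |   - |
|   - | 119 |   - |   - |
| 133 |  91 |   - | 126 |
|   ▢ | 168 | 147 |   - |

70

Column 2 is complete and sums to 462; that is the magic constant.
The remaining cell in row 1 is (1,4) = 462 − 301 = 161.
Row 3 needs 462; the known cells sum to 350, so (3,3) = 112.
Column 3: 63 + 112 + 147 + ? = 462, so (2,3) = 140.
Main diagonal must total 462; the given cells sum to 385, so (4,4) = 77.
Anti-diagonal needs 462; the known cells sum to 392, so (4,1) = 70.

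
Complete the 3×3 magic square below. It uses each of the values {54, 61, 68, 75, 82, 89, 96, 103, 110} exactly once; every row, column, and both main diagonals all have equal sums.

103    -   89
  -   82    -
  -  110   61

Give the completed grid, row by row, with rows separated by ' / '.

103 54 89 / 68 82 96 / 75 110 61

The 9 entries sum to 738, so each line sums to 738/3 = 246.
Using row 1: 103 + 89 + ? → (1,2) = 246 − 192 = 54.
Row 3 needs 246; the known cells sum to 171, so (3,1) = 75.
Using column 1: 103 + 75 + ? → (2,1) = 246 − 178 = 68.
Using column 3: 89 + 61 + ? → (2,3) = 246 − 150 = 96.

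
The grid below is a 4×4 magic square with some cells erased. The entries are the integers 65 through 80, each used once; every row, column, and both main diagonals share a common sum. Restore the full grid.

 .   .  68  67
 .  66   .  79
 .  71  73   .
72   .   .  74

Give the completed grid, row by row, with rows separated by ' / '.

77 78 68 67 / 65 66 80 79 / 76 71 73 70 / 72 75 69 74

The entries are 65 through 80, which sum to 1160, so each line sums to 1160/4 = 290.
Column 4: 67 + 79 + 74 + ? = 290, so (3,4) = 70.
Using main diagonal: 66 + 73 + 74 + ? → (1,1) = 290 − 213 = 77.
Anti-diagonal needs 290; the known cells sum to 210, so (2,3) = 80.
From row 1, 290 − (77 + 68 + 67) gives (1,2) = 78.
Row 2 needs 290; the known cells sum to 225, so (2,1) = 65.
The remaining cell in row 3 is (3,1) = 290 − 214 = 76.
Column 2 needs 290; the known cells sum to 215, so (4,2) = 75.
Column 3: 68 + 80 + 73 + ? = 290, so (4,3) = 69.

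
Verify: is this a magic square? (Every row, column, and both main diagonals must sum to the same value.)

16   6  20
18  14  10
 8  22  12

Row 1: 16 + 6 + 20 = 42.
Row 2: 18 + 14 + 10 = 42.
Row 3: 8 + 22 + 12 = 42.
Column 1: 16 + 18 + 8 = 42.
Column 2: 6 + 14 + 22 = 42.
Column 3: 20 + 10 + 12 = 42.
Main diagonal: 16 + 14 + 12 = 42.
Anti-diagonal: 20 + 14 + 8 = 42.
All lines sum to 42.

Yes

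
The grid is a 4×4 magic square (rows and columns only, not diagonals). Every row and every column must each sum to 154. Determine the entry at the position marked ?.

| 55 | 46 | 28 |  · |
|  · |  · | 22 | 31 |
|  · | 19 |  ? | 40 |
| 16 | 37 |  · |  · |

Row 1: 55 + 46 + 28 + ? = 154, so (1,4) = 25.
The remaining cell in column 2 is (2,2) = 154 − 102 = 52.
From column 4, 154 − (25 + 31 + 40) gives (4,4) = 58.
Using row 2: 52 + 22 + 31 + ? → (2,1) = 154 − 105 = 49.
The remaining cell in row 4 is (4,3) = 154 − 111 = 43.
Column 1 needs 154; the known cells sum to 120, so (3,1) = 34.
Column 3: 28 + 22 + 43 + ? = 154, so (3,3) = 61.

61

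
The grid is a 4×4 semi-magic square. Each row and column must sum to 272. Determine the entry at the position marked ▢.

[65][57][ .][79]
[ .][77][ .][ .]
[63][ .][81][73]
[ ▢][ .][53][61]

From row 1, 272 − (65 + 57 + 79) gives (1,3) = 71.
Row 3: 63 + 81 + 73 + ? = 272, so (3,2) = 55.
From column 2, 272 − (57 + 77 + 55) gives (4,2) = 83.
Column 3 needs 272; the known cells sum to 205, so (2,3) = 67.
Column 4: 79 + 73 + 61 + ? = 272, so (2,4) = 59.
From row 2, 272 − (77 + 67 + 59) gives (2,1) = 69.
From row 4, 272 − (83 + 53 + 61) gives (4,1) = 75.

75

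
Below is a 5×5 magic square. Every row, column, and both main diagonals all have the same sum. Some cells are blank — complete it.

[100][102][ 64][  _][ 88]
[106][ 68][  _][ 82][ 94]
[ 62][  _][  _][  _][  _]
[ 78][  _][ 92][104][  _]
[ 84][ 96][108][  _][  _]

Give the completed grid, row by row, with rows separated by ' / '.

Column 1 is already complete: 100 + 106 + 62 + 78 + 84 = 430, so that is the magic constant.
Row 1 must total 430; the given cells sum to 354, so (1,4) = 76.
Row 2 needs 430; the known cells sum to 350, so (2,3) = 80.
Column 3 must total 430; the given cells sum to 344, so (3,3) = 86.
Main diagonal must total 430; the given cells sum to 358, so (5,5) = 72.
Anti-diagonal must total 430; the given cells sum to 340, so (4,2) = 90.
The remaining cell in row 4 is (4,5) = 430 − 364 = 66.
Row 5: 84 + 96 + 108 + 72 + ? = 430, so (5,4) = 70.
Using column 2: 102 + 68 + 90 + 96 + ? → (3,2) = 430 − 356 = 74.
Column 4 must total 430; the given cells sum to 332, so (3,4) = 98.
The remaining cell in column 5 is (3,5) = 430 − 320 = 110.

100 102 64 76 88 / 106 68 80 82 94 / 62 74 86 98 110 / 78 90 92 104 66 / 84 96 108 70 72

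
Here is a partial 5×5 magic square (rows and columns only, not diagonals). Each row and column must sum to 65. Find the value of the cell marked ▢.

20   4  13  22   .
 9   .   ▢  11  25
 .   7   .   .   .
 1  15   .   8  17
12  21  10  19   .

Row 1 needs 65; the known cells sum to 59, so (1,5) = 6.
From row 4, 65 − (1 + 15 + 8 + 17) gives (4,3) = 24.
Using row 5: 12 + 21 + 10 + 19 + ? → (5,5) = 65 − 62 = 3.
From column 1, 65 − (20 + 9 + 1 + 12) gives (3,1) = 23.
Column 2 must total 65; the given cells sum to 47, so (2,2) = 18.
Column 4: 22 + 11 + 8 + 19 + ? = 65, so (3,4) = 5.
Using column 5: 6 + 25 + 17 + 3 + ? → (3,5) = 65 − 51 = 14.
Row 2: 9 + 18 + 11 + 25 + ? = 65, so (2,3) = 2.

2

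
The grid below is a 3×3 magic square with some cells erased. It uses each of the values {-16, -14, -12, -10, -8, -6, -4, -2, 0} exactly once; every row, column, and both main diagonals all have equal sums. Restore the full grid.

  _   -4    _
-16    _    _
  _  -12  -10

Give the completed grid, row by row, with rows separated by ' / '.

The 9 entries sum to -72, so each line sums to -72/3 = -24.
Row 3: -12 + (-10) + ? = -24, so (3,1) = -2.
From column 1, -24 − (-16 + (-2)) gives (1,1) = -6.
The remaining cell in column 2 is (2,2) = -24 − (-16) = -8.
Anti-diagonal: -8 + (-2) + ? = -24, so (1,3) = -14.
The remaining cell in row 2 is (2,3) = -24 − (-24) = 0.

-6 -4 -14 / -16 -8 0 / -2 -12 -10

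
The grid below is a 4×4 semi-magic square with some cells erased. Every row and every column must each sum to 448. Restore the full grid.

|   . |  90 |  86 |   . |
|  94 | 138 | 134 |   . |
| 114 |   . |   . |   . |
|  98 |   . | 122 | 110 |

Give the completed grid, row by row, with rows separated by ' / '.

Using row 2: 94 + 138 + 134 + ? → (2,4) = 448 − 366 = 82.
Row 4 must total 448; the given cells sum to 330, so (4,2) = 118.
Using column 1: 94 + 114 + 98 + ? → (1,1) = 448 − 306 = 142.
The remaining cell in column 2 is (3,2) = 448 − 346 = 102.
Using column 3: 86 + 134 + 122 + ? → (3,3) = 448 − 342 = 106.
Using row 1: 142 + 90 + 86 + ? → (1,4) = 448 − 318 = 130.
From row 3, 448 − (114 + 102 + 106) gives (3,4) = 126.

142 90 86 130 / 94 138 134 82 / 114 102 106 126 / 98 118 122 110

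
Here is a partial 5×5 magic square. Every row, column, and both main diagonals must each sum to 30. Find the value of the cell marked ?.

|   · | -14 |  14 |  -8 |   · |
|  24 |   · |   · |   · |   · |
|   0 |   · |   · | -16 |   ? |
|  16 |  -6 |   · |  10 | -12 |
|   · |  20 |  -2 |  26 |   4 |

12

From row 4, 30 − (16 + (-6) + 10 + (-12)) gives (4,3) = 22.
Row 5: 20 + (-2) + 26 + 4 + ? = 30, so (5,1) = -18.
Column 1: 24 + 0 + 16 + (-18) + ? = 30, so (1,1) = 8.
From column 4, 30 − (-8 + (-16) + 10 + 26) gives (2,4) = 18.
Row 1: 8 + (-14) + 14 + (-8) + ? = 30, so (1,5) = 30.
The remaining cell in anti-diagonal is (3,3) = 30 − 24 = 6.
Column 3: 14 + 6 + 22 + (-2) + ? = 30, so (2,3) = -10.
Main diagonal: 8 + 6 + 10 + 4 + ? = 30, so (2,2) = 2.
Using row 2: 24 + 2 + (-10) + 18 + ? → (2,5) = 30 − 34 = -4.
Using column 2: -14 + 2 + (-6) + 20 + ? → (3,2) = 30 − 2 = 28.
Using column 5: 30 + (-4) + (-12) + 4 + ? → (3,5) = 30 − 18 = 12.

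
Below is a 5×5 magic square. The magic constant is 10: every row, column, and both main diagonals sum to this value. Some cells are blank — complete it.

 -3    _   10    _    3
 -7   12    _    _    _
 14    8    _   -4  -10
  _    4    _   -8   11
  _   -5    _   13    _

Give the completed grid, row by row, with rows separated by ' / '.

Row 3 needs 10; the known cells sum to 8, so (3,3) = 2.
Column 2 must total 10; the given cells sum to 19, so (1,2) = -9.
The remaining cell in main diagonal is (5,5) = 10 − 3 = 7.
From row 1, 10 − (-3 + (-9) + 10 + 3) gives (1,4) = 9.
Using column 4: 9 + (-4) + (-8) + 13 + ? → (2,4) = 10 − 10 = 0.
From column 5, 10 − (3 + (-10) + 11 + 7) gives (2,5) = -1.
Anti-diagonal: 3 + 0 + 2 + 4 + ? = 10, so (5,1) = 1.
From row 2, 10 − (-7 + 12 + 0 + (-1)) gives (2,3) = 6.
Row 5: 1 + (-5) + 13 + 7 + ? = 10, so (5,3) = -6.
Column 1 must total 10; the given cells sum to 5, so (4,1) = 5.
From column 3, 10 − (10 + 6 + 2 + (-6)) gives (4,3) = -2.

-3 -9 10 9 3 / -7 12 6 0 -1 / 14 8 2 -4 -10 / 5 4 -2 -8 11 / 1 -5 -6 13 7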